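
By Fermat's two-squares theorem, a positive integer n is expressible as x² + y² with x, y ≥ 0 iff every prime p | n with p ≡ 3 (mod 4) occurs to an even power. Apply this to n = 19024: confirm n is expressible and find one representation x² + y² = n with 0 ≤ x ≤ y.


Step 1: Factor n = 19024 = 2^4 · 29 · 41.
Step 2: Check the mod-4 condition on each prime factor: 2 = 2 (special); 29 ≡ 1 (mod 4), exponent 1; 41 ≡ 1 (mod 4), exponent 1.
All primes ≡ 3 (mod 4) appear to even exponent (or don't appear), so by the two-squares theorem n IS expressible as a sum of two squares.
Step 3: Build a representation. Group n = k² · m with k = 4 and m = 29 · 41 = 1189 (a product of primes ≡ 1 (mod 4)); a representation of m scales to one of n via (k·x)² + (k·y)² = k²(x² + y²). Each prime p ≡ 1 (mod 4) is itself a sum of two squares; find a² by testing p − a² for a perfect square:
  29: 29 − 1² = 28, 29 − 2² = 25 = 5² ⇒ 29 = 2² + 5².
  41: 41 − 1² = 40, 41 − 2² = 37, 41 − 3² = 32, 41 − 4² = 25 = 5² ⇒ 41 = 4² + 5².
  Combine using the Brahmagupta–Fibonacci identity (a² + b²)(c² + d²) = (ac − bd)² + (ad + bc)² = (ac + bd)² + (ad − bc)²:
  29 · 41 = 1189: from (2² + 5²)(4² + 5²), take (2·4 − 5·5, 2·5 + 5·4) = (8 − 25, 10 + 20) = (-17, 30); dropping signs (only squares matter) gives (17, 30); check 17² + 30² = 289 + 900 = 1189 ✓.
  Scale by k = 4: (4·17, 4·30) = (68, 120).
Step 4: Order so x ≤ y and verify: 68² + 120² = 4624 + 14400 = 19024 = n. ✓

n = 19024 = 68² + 120² (one valid representation with x ≤ y).


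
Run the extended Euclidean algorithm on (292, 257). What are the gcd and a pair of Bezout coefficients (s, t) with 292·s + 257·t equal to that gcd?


Euclidean algorithm on (292, 257) — divide until remainder is 0:
  292 = 1 · 257 + 35
  257 = 7 · 35 + 12
  35 = 2 · 12 + 11
  12 = 1 · 11 + 1
  11 = 11 · 1 + 0
gcd(292, 257) = 1.
Track Bezout coefficients alongside the remainders: start with r₀ = 292 = a·1 + b·0 (s = 1, t = 0) and r₁ = 257 = a·0 + b·1 (s = 0, t = 1); each new remainder r_{k+1} = r_{k-1} − q_k·r_k inherits s_{k+1} = s_{k-1} − q_k·s_k, t_{k+1} = t_{k-1} − q_k·t_k, so r_k = a·s_k + b·t_k at every step:
  q = 1: r = 35, s = 1 − 1·0 = 1, t = 0 − 1·1 = -1  (check: 292·1 + 257·(-1) = 35)
  q = 7: r = 12, s = 0 − 7·1 = -7, t = 1 − 7·(-1) = 8  (check: 292·(-7) + 257·8 = 12)
  q = 2: r = 11, s = 1 − 2·(-7) = 15, t = -1 − 2·8 = -17  (check: 292·15 + 257·(-17) = 11)
  q = 1: r = 1, s = -7 − 1·15 = -22, t = 8 − 1·(-17) = 25  (check: 292·(-22) + 257·25 = 1)
The row with r = 1 (the gcd) gives the Bezout coefficients s = -22, t = 25.
Result: 292 · (-22) + 257 · (25) = 1.

gcd(292, 257) = 1; s = -22, t = 25 (check: 292·(-22) + 257·25 = 1).


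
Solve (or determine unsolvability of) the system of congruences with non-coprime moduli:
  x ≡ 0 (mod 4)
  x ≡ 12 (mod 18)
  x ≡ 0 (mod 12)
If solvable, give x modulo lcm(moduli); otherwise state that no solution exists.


Moduli 4, 18, 12 are not pairwise coprime, so CRT works modulo lcm(m_i) when all pairwise compatibility conditions hold.
Pairwise compatibility: gcd(m_i, m_j) must divide a_i - a_j for every pair.
Merge one congruence at a time:
  Start: x ≡ 0 (mod 4).
  Combine with x ≡ 12 (mod 18): gcd(4, 18) = 2; 12 - 0 = 12, which IS divisible by 2, so compatible.
    Write x = 0 + 4·t and substitute into x ≡ 12 (mod 18): 4·t ≡ 12 − 0 = 12 (mod 18).
    Divide the congruence (and modulus) by g = 2: 2·t ≡ 6 (mod 9).
    The inverse of 2 mod 9 is 5 (since 2·5 = 10 = 1·9 + 1), so t ≡ 5·6 = 30 ≡ 3 (mod 9).
    Then x = 0 + 4·3 = 12, valid modulo lcm(4, 18) = 36: x ≡ 12 (mod 36).
  Combine with x ≡ 0 (mod 12): gcd(36, 12) = 12; 0 - 12 = -12, which IS divisible by 12, so compatible.
    Write x = 12 + 36·t and substitute into x ≡ 0 (mod 12): 36·t ≡ 0 − 12 = -12 (mod 12).
    Divide the congruence (and modulus) by g = 12: 3·t ≡ -1 (mod 1).
    Modulo 1 every t works; take t = 0.
    Then x = 12 + 36·0 = 12, valid modulo lcm(36, 12) = 36: x ≡ 12 (mod 36).
Verify: 12 mod 4 = 0, 12 mod 18 = 12, 12 mod 12 = 0.

x ≡ 12 (mod 36).


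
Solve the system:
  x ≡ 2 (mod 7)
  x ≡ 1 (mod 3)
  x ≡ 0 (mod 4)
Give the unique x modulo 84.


Moduli 7, 3, 4 are pairwise coprime; by CRT there is a unique solution modulo M = 7 · 3 · 4 = 84.
Solve pairwise, accumulating the modulus:
  Start with x ≡ 2 (mod 7).
  Combine with x ≡ 1 (mod 3): since gcd(7, 3) = 1, we get a unique residue mod 21.
    Write x = 2 + 7·t and substitute into x ≡ 1 (mod 3): 7·t ≡ 1 − 2 = -1 (mod 3).
    Reduce coefficients mod 3: 1·t ≡ 2 (mod 3).
    So t ≡ 2 (mod 3).
    Then x = 2 + 7·2 = 16, valid modulo lcm(7, 3) = 21: x ≡ 16 (mod 21).
  Combine with x ≡ 0 (mod 4): since gcd(21, 4) = 1, we get a unique residue mod 84.
    Write x = 16 + 21·t and substitute into x ≡ 0 (mod 4): 21·t ≡ 0 − 16 = -16 (mod 4).
    Reduce coefficients mod 4: 1·t ≡ 0 (mod 4).
    So t ≡ 0 (mod 4).
    Then x = 16 + 21·0 = 16, valid modulo lcm(21, 4) = 84: x ≡ 16 (mod 84).
Verify: 16 mod 7 = 2 ✓, 16 mod 3 = 1 ✓, 16 mod 4 = 0 ✓.

x ≡ 16 (mod 84).


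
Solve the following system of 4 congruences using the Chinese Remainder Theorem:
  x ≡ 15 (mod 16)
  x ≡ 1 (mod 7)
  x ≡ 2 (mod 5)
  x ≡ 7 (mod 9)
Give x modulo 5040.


Product of moduli M = 16 · 7 · 5 · 9 = 5040.
Merge one congruence at a time:
  Start: x ≡ 15 (mod 16).
  Combine with x ≡ 1 (mod 7); new modulus lcm = 112.
    Write x = 15 + 16·t and substitute into x ≡ 1 (mod 7): 16·t ≡ 1 − 15 = -14 (mod 7).
    Reduce coefficients mod 7: 2·t ≡ 0 (mod 7).
    The inverse of 2 mod 7 is 4 (since 2·4 = 8 = 1·7 + 1), so t ≡ 4·0 = 0 ≡ 0 (mod 7).
    Then x = 15 + 16·0 = 15, valid modulo lcm(16, 7) = 112: x ≡ 15 (mod 112).
  Combine with x ≡ 2 (mod 5); new modulus lcm = 560.
    Write x = 15 + 112·t and substitute into x ≡ 2 (mod 5): 112·t ≡ 2 − 15 = -13 (mod 5).
    Reduce coefficients mod 5: 2·t ≡ 2 (mod 5).
    The inverse of 2 mod 5 is 3 (since 2·3 = 6 = 1·5 + 1), so t ≡ 3·2 = 6 ≡ 1 (mod 5).
    Then x = 15 + 112·1 = 127, valid modulo lcm(112, 5) = 560: x ≡ 127 (mod 560).
  Combine with x ≡ 7 (mod 9); new modulus lcm = 5040.
    Write x = 127 + 560·t and substitute into x ≡ 7 (mod 9): 560·t ≡ 7 − 127 = -120 (mod 9).
    Reduce coefficients mod 9: 2·t ≡ 6 (mod 9).
    The inverse of 2 mod 9 is 5 (since 2·5 = 10 = 1·9 + 1), so t ≡ 5·6 = 30 ≡ 3 (mod 9).
    Then x = 127 + 560·3 = 1807, valid modulo lcm(560, 9) = 5040: x ≡ 1807 (mod 5040).
Verify against each original: 1807 mod 16 = 15, 1807 mod 7 = 1, 1807 mod 5 = 2, 1807 mod 9 = 7.

x ≡ 1807 (mod 5040).


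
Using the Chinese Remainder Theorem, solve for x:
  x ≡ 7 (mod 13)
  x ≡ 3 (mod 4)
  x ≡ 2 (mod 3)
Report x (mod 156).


Moduli 13, 4, 3 are pairwise coprime; by CRT there is a unique solution modulo M = 13 · 4 · 3 = 156.
Solve pairwise, accumulating the modulus:
  Start with x ≡ 7 (mod 13).
  Combine with x ≡ 3 (mod 4): since gcd(13, 4) = 1, we get a unique residue mod 52.
    Write x = 7 + 13·t and substitute into x ≡ 3 (mod 4): 13·t ≡ 3 − 7 = -4 (mod 4).
    Reduce coefficients mod 4: 1·t ≡ 0 (mod 4).
    So t ≡ 0 (mod 4).
    Then x = 7 + 13·0 = 7, valid modulo lcm(13, 4) = 52: x ≡ 7 (mod 52).
  Combine with x ≡ 2 (mod 3): since gcd(52, 3) = 1, we get a unique residue mod 156.
    Write x = 7 + 52·t and substitute into x ≡ 2 (mod 3): 52·t ≡ 2 − 7 = -5 (mod 3).
    Reduce coefficients mod 3: 1·t ≡ 1 (mod 3).
    So t ≡ 1 (mod 3).
    Then x = 7 + 52·1 = 59, valid modulo lcm(52, 3) = 156: x ≡ 59 (mod 156).
Verify: 59 mod 13 = 7 ✓, 59 mod 4 = 3 ✓, 59 mod 3 = 2 ✓.

x ≡ 59 (mod 156).


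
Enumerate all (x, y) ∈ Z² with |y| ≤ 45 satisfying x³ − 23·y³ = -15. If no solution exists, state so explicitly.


The equation is x³ - 23y³ = -15. For fixed y, x³ = 23·y³ − 15, so a solution requires the RHS to be a perfect cube.
Strategy: iterate y from -45 to 45, compute RHS = 23·y³ − 15, and check whether it is a (positive or negative) perfect cube.
Check small values of y:
  y = 0: RHS = -15 is not a perfect cube.
  y = 1: RHS = 8 = (2)³ ⇒ x = 2 works.
  y = -1: RHS = -38 is not a perfect cube.
  y = 2: RHS = 169 is not a perfect cube.
  y = -2: RHS = -199 is not a perfect cube.
  y = 3: RHS = 606 is not a perfect cube.
  y = -3: RHS = -636 is not a perfect cube.
Continuing the search up to |y| = 45 finds no further solutions beyond those listed.
Collected solutions: (2, 1).

Solutions (with |y| ≤ 45): (2, 1).


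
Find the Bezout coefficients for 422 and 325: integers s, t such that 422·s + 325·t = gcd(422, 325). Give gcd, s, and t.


Euclidean algorithm on (422, 325) — divide until remainder is 0:
  422 = 1 · 325 + 97
  325 = 3 · 97 + 34
  97 = 2 · 34 + 29
  34 = 1 · 29 + 5
  29 = 5 · 5 + 4
  5 = 1 · 4 + 1
  4 = 4 · 1 + 0
gcd(422, 325) = 1.
Track Bezout coefficients alongside the remainders: start with r₀ = 422 = a·1 + b·0 (s = 1, t = 0) and r₁ = 325 = a·0 + b·1 (s = 0, t = 1); each new remainder r_{k+1} = r_{k-1} − q_k·r_k inherits s_{k+1} = s_{k-1} − q_k·s_k, t_{k+1} = t_{k-1} − q_k·t_k, so r_k = a·s_k + b·t_k at every step:
  q = 1: r = 97, s = 1 − 1·0 = 1, t = 0 − 1·1 = -1  (check: 422·1 + 325·(-1) = 97)
  q = 3: r = 34, s = 0 − 3·1 = -3, t = 1 − 3·(-1) = 4  (check: 422·(-3) + 325·4 = 34)
  q = 2: r = 29, s = 1 − 2·(-3) = 7, t = -1 − 2·4 = -9  (check: 422·7 + 325·(-9) = 29)
  q = 1: r = 5, s = -3 − 1·7 = -10, t = 4 − 1·(-9) = 13  (check: 422·(-10) + 325·13 = 5)
  q = 5: r = 4, s = 7 − 5·(-10) = 57, t = -9 − 5·13 = -74  (check: 422·57 + 325·(-74) = 4)
  q = 1: r = 1, s = -10 − 1·57 = -67, t = 13 − 1·(-74) = 87  (check: 422·(-67) + 325·87 = 1)
The row with r = 1 (the gcd) gives the Bezout coefficients s = -67, t = 87.
Result: 422 · (-67) + 325 · (87) = 1.

gcd(422, 325) = 1; s = -67, t = 87 (check: 422·(-67) + 325·87 = 1).


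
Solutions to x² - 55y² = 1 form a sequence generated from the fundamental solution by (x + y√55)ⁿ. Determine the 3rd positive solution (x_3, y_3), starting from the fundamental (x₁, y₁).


Step 1: Find the fundamental solution (x₁, y₁) of x² - 55y² = 1.
  Expand √55 as a continued fraction. a₀ = ⌊√55⌋ = 7; iterate m_{k+1} = d_k·a_k − m_k, d_{k+1} = (55 − m_{k+1}²)/d_k, a_{k+1} = ⌊(a₀ + m_{k+1})/d_{k+1}⌋ (starting m₀ = 0, d₀ = 1), with convergents p_k = a_k·p_{k-1} + p_{k-2}, q_k = a_k·q_{k-1} + q_{k-2} (p₋₁ = 1, q₋₁ = 0):
  k = 0: a₀ = 7; p₀/q₀ = 7/1; p₀² − 55·q₀² = 49 − 55 = -6.
  k = 1: m = 7, d = 6, a = ⌊(7 + 7)/6⌋ = 2; p/q = (2·7 + 1)/(2·1 + 0) = 15/2; p² − 55·q² = 225 − 220 = 5.
  k = 2: m = 5, d = 5, a = ⌊(7 + 5)/5⌋ = 2; p/q = (2·15 + 7)/(2·2 + 1) = 37/5; p² − 55·q² = 1369 − 1375 = -6.
  k = 3: m = 5, d = 6, a = ⌊(7 + 5)/6⌋ = 2; p/q = (2·37 + 15)/(2·5 + 2) = 89/12; p² − 55·q² = 7921 − 7920 = 1.
  The first convergent with p² − 55·q² = 1 gives the fundamental solution (x₁, y₁) = (89, 12).
Step 2: Apply the recurrence (x_{n+1}, y_{n+1}) = (x₁x_n + 55y₁y_n, x₁y_n + y₁x_n) repeatedly.
  From (x_1, y_1) = (89, 12): x_2 = 89·89 + 55·12·12 = 15841; y_2 = 89·12 + 12·89 = 2136.
  From (x_2, y_2) = (15841, 2136): x_3 = 89·15841 + 55·12·2136 = 2819609; y_3 = 89·2136 + 12·15841 = 380196.
Step 3: Verify x_3² - 55·y_3² = 7950194912881 - 7950194912880 = 1 (should be 1). ✓

(x_1, y_1) = (89, 12); (x_3, y_3) = (2819609, 380196).


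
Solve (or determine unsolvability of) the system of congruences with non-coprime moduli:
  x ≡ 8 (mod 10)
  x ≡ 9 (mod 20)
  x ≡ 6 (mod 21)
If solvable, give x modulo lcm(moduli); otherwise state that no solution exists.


Moduli 10, 20, 21 are not pairwise coprime, so CRT works modulo lcm(m_i) when all pairwise compatibility conditions hold.
Pairwise compatibility: gcd(m_i, m_j) must divide a_i - a_j for every pair.
Merge one congruence at a time:
  Start: x ≡ 8 (mod 10).
  Combine with x ≡ 9 (mod 20): gcd(10, 20) = 10, and 9 - 8 = 1 is NOT divisible by 10.
    ⇒ system is inconsistent (no integer solution).

No solution (the system is inconsistent).


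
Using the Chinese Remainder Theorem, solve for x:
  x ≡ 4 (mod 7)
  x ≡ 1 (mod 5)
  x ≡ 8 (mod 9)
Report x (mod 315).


Moduli 7, 5, 9 are pairwise coprime; by CRT there is a unique solution modulo M = 7 · 5 · 9 = 315.
Solve pairwise, accumulating the modulus:
  Start with x ≡ 4 (mod 7).
  Combine with x ≡ 1 (mod 5): since gcd(7, 5) = 1, we get a unique residue mod 35.
    Write x = 4 + 7·t and substitute into x ≡ 1 (mod 5): 7·t ≡ 1 − 4 = -3 (mod 5).
    Reduce coefficients mod 5: 2·t ≡ 2 (mod 5).
    The inverse of 2 mod 5 is 3 (since 2·3 = 6 = 1·5 + 1), so t ≡ 3·2 = 6 ≡ 1 (mod 5).
    Then x = 4 + 7·1 = 11, valid modulo lcm(7, 5) = 35: x ≡ 11 (mod 35).
  Combine with x ≡ 8 (mod 9): since gcd(35, 9) = 1, we get a unique residue mod 315.
    Write x = 11 + 35·t and substitute into x ≡ 8 (mod 9): 35·t ≡ 8 − 11 = -3 (mod 9).
    Reduce coefficients mod 9: 8·t ≡ 6 (mod 9).
    The inverse of 8 mod 9 is 8 (since 8·8 = 64 = 7·9 + 1), so t ≡ 8·6 = 48 ≡ 3 (mod 9).
    Then x = 11 + 35·3 = 116, valid modulo lcm(35, 9) = 315: x ≡ 116 (mod 315).
Verify: 116 mod 7 = 4 ✓, 116 mod 5 = 1 ✓, 116 mod 9 = 8 ✓.

x ≡ 116 (mod 315).


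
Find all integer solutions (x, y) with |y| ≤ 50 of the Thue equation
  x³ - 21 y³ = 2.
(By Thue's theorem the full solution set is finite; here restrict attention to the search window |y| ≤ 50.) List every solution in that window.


The equation is x³ - 21y³ = 2. For fixed y, x³ = 21·y³ + 2, so a solution requires the RHS to be a perfect cube.
Strategy: iterate y from -50 to 50, compute RHS = 21·y³ + 2, and check whether it is a (positive or negative) perfect cube.
Check small values of y:
  y = 0: RHS = 2 is not a perfect cube.
  y = 1: RHS = 23 is not a perfect cube.
  y = -1: RHS = -19 is not a perfect cube.
  y = 2: RHS = 170 is not a perfect cube.
  y = -2: RHS = -166 is not a perfect cube.
  y = 3: RHS = 569 is not a perfect cube.
  y = -3: RHS = -565 is not a perfect cube.
Continuing the search up to |y| = 50 finds no solutions either.
No (x, y) in the scanned range satisfies the equation.

No integer solutions with |y| ≤ 50.


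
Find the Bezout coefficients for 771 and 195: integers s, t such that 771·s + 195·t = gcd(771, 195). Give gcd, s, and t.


Euclidean algorithm on (771, 195) — divide until remainder is 0:
  771 = 3 · 195 + 186
  195 = 1 · 186 + 9
  186 = 20 · 9 + 6
  9 = 1 · 6 + 3
  6 = 2 · 3 + 0
gcd(771, 195) = 3.
Track Bezout coefficients alongside the remainders: start with r₀ = 771 = a·1 + b·0 (s = 1, t = 0) and r₁ = 195 = a·0 + b·1 (s = 0, t = 1); each new remainder r_{k+1} = r_{k-1} − q_k·r_k inherits s_{k+1} = s_{k-1} − q_k·s_k, t_{k+1} = t_{k-1} − q_k·t_k, so r_k = a·s_k + b·t_k at every step:
  q = 3: r = 186, s = 1 − 3·0 = 1, t = 0 − 3·1 = -3  (check: 771·1 + 195·(-3) = 186)
  q = 1: r = 9, s = 0 − 1·1 = -1, t = 1 − 1·(-3) = 4  (check: 771·(-1) + 195·4 = 9)
  q = 20: r = 6, s = 1 − 20·(-1) = 21, t = -3 − 20·4 = -83  (check: 771·21 + 195·(-83) = 6)
  q = 1: r = 3, s = -1 − 1·21 = -22, t = 4 − 1·(-83) = 87  (check: 771·(-22) + 195·87 = 3)
The row with r = 3 (the gcd) gives the Bezout coefficients s = -22, t = 87.
Result: 771 · (-22) + 195 · (87) = 3.

gcd(771, 195) = 3; s = -22, t = 87 (check: 771·(-22) + 195·87 = 3).


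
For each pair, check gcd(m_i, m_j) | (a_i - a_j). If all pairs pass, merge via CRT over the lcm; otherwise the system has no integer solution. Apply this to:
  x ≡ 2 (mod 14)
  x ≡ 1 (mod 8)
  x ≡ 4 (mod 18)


Moduli 14, 8, 18 are not pairwise coprime, so CRT works modulo lcm(m_i) when all pairwise compatibility conditions hold.
Pairwise compatibility: gcd(m_i, m_j) must divide a_i - a_j for every pair.
Merge one congruence at a time:
  Start: x ≡ 2 (mod 14).
  Combine with x ≡ 1 (mod 8): gcd(14, 8) = 2, and 1 - 2 = -1 is NOT divisible by 2.
    ⇒ system is inconsistent (no integer solution).

No solution (the system is inconsistent).


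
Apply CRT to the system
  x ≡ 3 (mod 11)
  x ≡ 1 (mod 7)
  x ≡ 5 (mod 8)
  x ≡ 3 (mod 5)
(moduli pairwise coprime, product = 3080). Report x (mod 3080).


Product of moduli M = 11 · 7 · 8 · 5 = 3080.
Merge one congruence at a time:
  Start: x ≡ 3 (mod 11).
  Combine with x ≡ 1 (mod 7); new modulus lcm = 77.
    Write x = 3 + 11·t and substitute into x ≡ 1 (mod 7): 11·t ≡ 1 − 3 = -2 (mod 7).
    Reduce coefficients mod 7: 4·t ≡ 5 (mod 7).
    The inverse of 4 mod 7 is 2 (since 4·2 = 8 = 1·7 + 1), so t ≡ 2·5 = 10 ≡ 3 (mod 7).
    Then x = 3 + 11·3 = 36, valid modulo lcm(11, 7) = 77: x ≡ 36 (mod 77).
  Combine with x ≡ 5 (mod 8); new modulus lcm = 616.
    Write x = 36 + 77·t and substitute into x ≡ 5 (mod 8): 77·t ≡ 5 − 36 = -31 (mod 8).
    Reduce coefficients mod 8: 5·t ≡ 1 (mod 8).
    The inverse of 5 mod 8 is 5 (since 5·5 = 25 = 3·8 + 1), so t ≡ 5·1 = 5 ≡ 5 (mod 8).
    Then x = 36 + 77·5 = 421, valid modulo lcm(77, 8) = 616: x ≡ 421 (mod 616).
  Combine with x ≡ 3 (mod 5); new modulus lcm = 3080.
    Write x = 421 + 616·t and substitute into x ≡ 3 (mod 5): 616·t ≡ 3 − 421 = -418 (mod 5).
    Reduce coefficients mod 5: 1·t ≡ 2 (mod 5).
    So t ≡ 2 (mod 5).
    Then x = 421 + 616·2 = 1653, valid modulo lcm(616, 5) = 3080: x ≡ 1653 (mod 3080).
Verify against each original: 1653 mod 11 = 3, 1653 mod 7 = 1, 1653 mod 8 = 5, 1653 mod 5 = 3.

x ≡ 1653 (mod 3080).


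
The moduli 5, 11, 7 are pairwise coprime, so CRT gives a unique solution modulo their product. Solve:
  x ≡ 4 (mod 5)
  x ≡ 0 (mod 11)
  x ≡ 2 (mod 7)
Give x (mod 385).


Moduli 5, 11, 7 are pairwise coprime; by CRT there is a unique solution modulo M = 5 · 11 · 7 = 385.
Solve pairwise, accumulating the modulus:
  Start with x ≡ 4 (mod 5).
  Combine with x ≡ 0 (mod 11): since gcd(5, 11) = 1, we get a unique residue mod 55.
    Write x = 4 + 5·t and substitute into x ≡ 0 (mod 11): 5·t ≡ 0 − 4 = -4 (mod 11).
    Reduce coefficients mod 11: 5·t ≡ 7 (mod 11).
    The inverse of 5 mod 11 is 9 (since 5·9 = 45 = 4·11 + 1), so t ≡ 9·7 = 63 ≡ 8 (mod 11).
    Then x = 4 + 5·8 = 44, valid modulo lcm(5, 11) = 55: x ≡ 44 (mod 55).
  Combine with x ≡ 2 (mod 7): since gcd(55, 7) = 1, we get a unique residue mod 385.
    Write x = 44 + 55·t and substitute into x ≡ 2 (mod 7): 55·t ≡ 2 − 44 = -42 (mod 7).
    Reduce coefficients mod 7: 6·t ≡ 0 (mod 7).
    The inverse of 6 mod 7 is 6 (since 6·6 = 36 = 5·7 + 1), so t ≡ 6·0 = 0 ≡ 0 (mod 7).
    Then x = 44 + 55·0 = 44, valid modulo lcm(55, 7) = 385: x ≡ 44 (mod 385).
Verify: 44 mod 5 = 4 ✓, 44 mod 11 = 0 ✓, 44 mod 7 = 2 ✓.

x ≡ 44 (mod 385).


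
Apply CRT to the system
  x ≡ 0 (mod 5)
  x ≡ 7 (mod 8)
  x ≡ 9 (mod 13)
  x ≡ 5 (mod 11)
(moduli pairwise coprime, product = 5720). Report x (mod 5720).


Product of moduli M = 5 · 8 · 13 · 11 = 5720.
Merge one congruence at a time:
  Start: x ≡ 0 (mod 5).
  Combine with x ≡ 7 (mod 8); new modulus lcm = 40.
    Write x = 0 + 5·t and substitute into x ≡ 7 (mod 8): 5·t ≡ 7 − 0 = 7 (mod 8).
    The inverse of 5 mod 8 is 5 (since 5·5 = 25 = 3·8 + 1), so t ≡ 5·7 = 35 ≡ 3 (mod 8).
    Then x = 0 + 5·3 = 15, valid modulo lcm(5, 8) = 40: x ≡ 15 (mod 40).
  Combine with x ≡ 9 (mod 13); new modulus lcm = 520.
    Write x = 15 + 40·t and substitute into x ≡ 9 (mod 13): 40·t ≡ 9 − 15 = -6 (mod 13).
    Reduce coefficients mod 13: 1·t ≡ 7 (mod 13).
    So t ≡ 7 (mod 13).
    Then x = 15 + 40·7 = 295, valid modulo lcm(40, 13) = 520: x ≡ 295 (mod 520).
  Combine with x ≡ 5 (mod 11); new modulus lcm = 5720.
    Write x = 295 + 520·t and substitute into x ≡ 5 (mod 11): 520·t ≡ 5 − 295 = -290 (mod 11).
    Reduce coefficients mod 11: 3·t ≡ 7 (mod 11).
    The inverse of 3 mod 11 is 4 (since 3·4 = 12 = 1·11 + 1), so t ≡ 4·7 = 28 ≡ 6 (mod 11).
    Then x = 295 + 520·6 = 3415, valid modulo lcm(520, 11) = 5720: x ≡ 3415 (mod 5720).
Verify against each original: 3415 mod 5 = 0, 3415 mod 8 = 7, 3415 mod 13 = 9, 3415 mod 11 = 5.

x ≡ 3415 (mod 5720).


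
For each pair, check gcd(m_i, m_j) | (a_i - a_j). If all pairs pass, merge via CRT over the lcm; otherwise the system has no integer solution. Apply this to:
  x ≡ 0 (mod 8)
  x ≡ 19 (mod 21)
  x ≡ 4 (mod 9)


Moduli 8, 21, 9 are not pairwise coprime, so CRT works modulo lcm(m_i) when all pairwise compatibility conditions hold.
Pairwise compatibility: gcd(m_i, m_j) must divide a_i - a_j for every pair.
Merge one congruence at a time:
  Start: x ≡ 0 (mod 8).
  Combine with x ≡ 19 (mod 21): gcd(8, 21) = 1; 19 - 0 = 19, which IS divisible by 1, so compatible.
    Write x = 0 + 8·t and substitute into x ≡ 19 (mod 21): 8·t ≡ 19 − 0 = 19 (mod 21).
    The inverse of 8 mod 21 is 8 (since 8·8 = 64 = 3·21 + 1), so t ≡ 8·19 = 152 ≡ 5 (mod 21).
    Then x = 0 + 8·5 = 40, valid modulo lcm(8, 21) = 168: x ≡ 40 (mod 168).
  Combine with x ≡ 4 (mod 9): gcd(168, 9) = 3; 4 - 40 = -36, which IS divisible by 3, so compatible.
    Write x = 40 + 168·t and substitute into x ≡ 4 (mod 9): 168·t ≡ 4 − 40 = -36 (mod 9).
    Divide the congruence (and modulus) by g = 3: 56·t ≡ -12 (mod 3).
    Reduce coefficients mod 3: 2·t ≡ 0 (mod 3).
    The inverse of 2 mod 3 is 2 (since 2·2 = 4 = 1·3 + 1), so t ≡ 2·0 = 0 ≡ 0 (mod 3).
    Then x = 40 + 168·0 = 40, valid modulo lcm(168, 9) = 504: x ≡ 40 (mod 504).
Verify: 40 mod 8 = 0, 40 mod 21 = 19, 40 mod 9 = 4.

x ≡ 40 (mod 504).


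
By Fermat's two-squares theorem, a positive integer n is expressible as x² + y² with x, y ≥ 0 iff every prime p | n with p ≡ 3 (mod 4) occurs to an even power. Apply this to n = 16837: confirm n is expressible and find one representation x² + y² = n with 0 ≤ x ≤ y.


Step 1: Factor n = 16837 = 113 · 149.
Step 2: Check the mod-4 condition on each prime factor: 113 ≡ 1 (mod 4), exponent 1; 149 ≡ 1 (mod 4), exponent 1.
All primes ≡ 3 (mod 4) appear to even exponent (or don't appear), so by the two-squares theorem n IS expressible as a sum of two squares.
Step 3: Build a representation. Here n = 113 · 149 is a product of primes ≡ 1 (mod 4). Each prime p ≡ 1 (mod 4) is itself a sum of two squares; find a² by testing p − a² for a perfect square:
  113: 113 − 1² = 112, 113 − 2² = 109, 113 − 3² = 104, 113 − 4² = 97, 113 − 5² = 88, 113 − 6² = 77, 113 − 7² = 64 = 8² ⇒ 113 = 7² + 8².
  149: 149 − 1² = 148, 149 − 2² = 145, 149 − 3² = 140, 149 − 4² = 133, 149 − 5² = 124, 149 − 6² = 113, 149 − 7² = 100 = 10² ⇒ 149 = 7² + 10².
  Combine using the Brahmagupta–Fibonacci identity (a² + b²)(c² + d²) = (ac − bd)² + (ad + bc)² = (ac + bd)² + (ad − bc)²:
  113 · 149 = 16837: from (7² + 8²)(7² + 10²), take (7·7 − 8·10, 7·10 + 8·7) = (49 − 80, 70 + 56) = (-31, 126); dropping signs (only squares matter) gives (31, 126); check 31² + 126² = 961 + 15876 = 16837 ✓.
Step 4: Order so x ≤ y and verify: 31² + 126² = 961 + 15876 = 16837 = n. ✓

n = 16837 = 31² + 126² (one valid representation with x ≤ y).


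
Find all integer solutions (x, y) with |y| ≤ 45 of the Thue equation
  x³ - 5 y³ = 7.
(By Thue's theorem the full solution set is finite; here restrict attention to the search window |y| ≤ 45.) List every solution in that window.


The equation is x³ - 5y³ = 7. For fixed y, x³ = 5·y³ + 7, so a solution requires the RHS to be a perfect cube.
Strategy: iterate y from -45 to 45, compute RHS = 5·y³ + 7, and check whether it is a (positive or negative) perfect cube.
Check small values of y:
  y = 0: RHS = 7 is not a perfect cube.
  y = 1: RHS = 12 is not a perfect cube.
  y = -1: RHS = 2 is not a perfect cube.
  y = 2: RHS = 47 is not a perfect cube.
  y = -2: RHS = -33 is not a perfect cube.
  y = 3: RHS = 142 is not a perfect cube.
  y = -3: RHS = -128 is not a perfect cube.
Continuing the search up to |y| = 45 finds no solutions either.
No (x, y) in the scanned range satisfies the equation.

No integer solutions with |y| ≤ 45.


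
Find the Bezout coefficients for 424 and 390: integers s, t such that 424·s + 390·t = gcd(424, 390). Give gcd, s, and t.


Euclidean algorithm on (424, 390) — divide until remainder is 0:
  424 = 1 · 390 + 34
  390 = 11 · 34 + 16
  34 = 2 · 16 + 2
  16 = 8 · 2 + 0
gcd(424, 390) = 2.
Track Bezout coefficients alongside the remainders: start with r₀ = 424 = a·1 + b·0 (s = 1, t = 0) and r₁ = 390 = a·0 + b·1 (s = 0, t = 1); each new remainder r_{k+1} = r_{k-1} − q_k·r_k inherits s_{k+1} = s_{k-1} − q_k·s_k, t_{k+1} = t_{k-1} − q_k·t_k, so r_k = a·s_k + b·t_k at every step:
  q = 1: r = 34, s = 1 − 1·0 = 1, t = 0 − 1·1 = -1  (check: 424·1 + 390·(-1) = 34)
  q = 11: r = 16, s = 0 − 11·1 = -11, t = 1 − 11·(-1) = 12  (check: 424·(-11) + 390·12 = 16)
  q = 2: r = 2, s = 1 − 2·(-11) = 23, t = -1 − 2·12 = -25  (check: 424·23 + 390·(-25) = 2)
The row with r = 2 (the gcd) gives the Bezout coefficients s = 23, t = -25.
Result: 424 · (23) + 390 · (-25) = 2.

gcd(424, 390) = 2; s = 23, t = -25 (check: 424·23 + 390·(-25) = 2).


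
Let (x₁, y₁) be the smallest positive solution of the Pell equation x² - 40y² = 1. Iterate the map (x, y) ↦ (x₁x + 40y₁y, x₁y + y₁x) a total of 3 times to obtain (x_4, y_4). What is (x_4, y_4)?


Step 1: Find the fundamental solution (x₁, y₁) of x² - 40y² = 1.
  Expand √40 as a continued fraction. a₀ = ⌊√40⌋ = 6; iterate m_{k+1} = d_k·a_k − m_k, d_{k+1} = (40 − m_{k+1}²)/d_k, a_{k+1} = ⌊(a₀ + m_{k+1})/d_{k+1}⌋ (starting m₀ = 0, d₀ = 1), with convergents p_k = a_k·p_{k-1} + p_{k-2}, q_k = a_k·q_{k-1} + q_{k-2} (p₋₁ = 1, q₋₁ = 0):
  k = 0: a₀ = 6; p₀/q₀ = 6/1; p₀² − 40·q₀² = 36 − 40 = -4.
  k = 1: m = 6, d = 4, a = ⌊(6 + 6)/4⌋ = 3; p/q = (3·6 + 1)/(3·1 + 0) = 19/3; p² − 40·q² = 361 − 360 = 1.
  The first convergent with p² − 40·q² = 1 gives the fundamental solution (x₁, y₁) = (19, 3).
Step 2: Apply the recurrence (x_{n+1}, y_{n+1}) = (x₁x_n + 40y₁y_n, x₁y_n + y₁x_n) repeatedly.
  From (x_1, y_1) = (19, 3): x_2 = 19·19 + 40·3·3 = 721; y_2 = 19·3 + 3·19 = 114.
  From (x_2, y_2) = (721, 114): x_3 = 19·721 + 40·3·114 = 27379; y_3 = 19·114 + 3·721 = 4329.
  From (x_3, y_3) = (27379, 4329): x_4 = 19·27379 + 40·3·4329 = 1039681; y_4 = 19·4329 + 3·27379 = 164388.
Step 3: Verify x_4² - 40·y_4² = 1080936581761 - 1080936581760 = 1 (should be 1). ✓

(x_1, y_1) = (19, 3); (x_4, y_4) = (1039681, 164388).


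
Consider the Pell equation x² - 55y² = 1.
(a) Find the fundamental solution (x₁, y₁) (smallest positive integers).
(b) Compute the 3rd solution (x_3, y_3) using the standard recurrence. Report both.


Step 1: Find the fundamental solution (x₁, y₁) of x² - 55y² = 1.
  Expand √55 as a continued fraction. a₀ = ⌊√55⌋ = 7; iterate m_{k+1} = d_k·a_k − m_k, d_{k+1} = (55 − m_{k+1}²)/d_k, a_{k+1} = ⌊(a₀ + m_{k+1})/d_{k+1}⌋ (starting m₀ = 0, d₀ = 1), with convergents p_k = a_k·p_{k-1} + p_{k-2}, q_k = a_k·q_{k-1} + q_{k-2} (p₋₁ = 1, q₋₁ = 0):
  k = 0: a₀ = 7; p₀/q₀ = 7/1; p₀² − 55·q₀² = 49 − 55 = -6.
  k = 1: m = 7, d = 6, a = ⌊(7 + 7)/6⌋ = 2; p/q = (2·7 + 1)/(2·1 + 0) = 15/2; p² − 55·q² = 225 − 220 = 5.
  k = 2: m = 5, d = 5, a = ⌊(7 + 5)/5⌋ = 2; p/q = (2·15 + 7)/(2·2 + 1) = 37/5; p² − 55·q² = 1369 − 1375 = -6.
  k = 3: m = 5, d = 6, a = ⌊(7 + 5)/6⌋ = 2; p/q = (2·37 + 15)/(2·5 + 2) = 89/12; p² − 55·q² = 7921 − 7920 = 1.
  The first convergent with p² − 55·q² = 1 gives the fundamental solution (x₁, y₁) = (89, 12).
Step 2: Apply the recurrence (x_{n+1}, y_{n+1}) = (x₁x_n + 55y₁y_n, x₁y_n + y₁x_n) repeatedly.
  From (x_1, y_1) = (89, 12): x_2 = 89·89 + 55·12·12 = 15841; y_2 = 89·12 + 12·89 = 2136.
  From (x_2, y_2) = (15841, 2136): x_3 = 89·15841 + 55·12·2136 = 2819609; y_3 = 89·2136 + 12·15841 = 380196.
Step 3: Verify x_3² - 55·y_3² = 7950194912881 - 7950194912880 = 1 (should be 1). ✓

(x_1, y_1) = (89, 12); (x_3, y_3) = (2819609, 380196).


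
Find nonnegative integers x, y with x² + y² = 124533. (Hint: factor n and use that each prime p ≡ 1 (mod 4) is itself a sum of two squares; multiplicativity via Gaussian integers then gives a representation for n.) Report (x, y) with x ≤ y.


Step 1: Factor n = 124533 = 3^2 · 101 · 137.
Step 2: Check the mod-4 condition on each prime factor: 3 ≡ 3 (mod 4), exponent 2 (must be even); 101 ≡ 1 (mod 4), exponent 1; 137 ≡ 1 (mod 4), exponent 1.
All primes ≡ 3 (mod 4) appear to even exponent (or don't appear), so by the two-squares theorem n IS expressible as a sum of two squares.
Step 3: Build a representation. Group n = k² · m with k = 3 and m = 101 · 137 = 13837 (a product of primes ≡ 1 (mod 4)); a representation of m scales to one of n via (k·x)² + (k·y)² = k²(x² + y²). Each prime p ≡ 1 (mod 4) is itself a sum of two squares; find a² by testing p − a² for a perfect square:
  101: 101 − 1² = 100 = 10² ⇒ 101 = 1² + 10².
  137: 137 − 1² = 136, 137 − 2² = 133, 137 − 3² = 128, 137 − 4² = 121 = 11² ⇒ 137 = 4² + 11².
  Combine using the Brahmagupta–Fibonacci identity (a² + b²)(c² + d²) = (ac − bd)² + (ad + bc)² = (ac + bd)² + (ad − bc)²:
  101 · 137 = 13837: from (1² + 10²)(4² + 11²), take (1·4 − 10·11, 1·11 + 10·4) = (4 − 110, 11 + 40) = (-106, 51); dropping signs (only squares matter) gives (106, 51); check 106² + 51² = 11236 + 2601 = 13837 ✓.
  Scale by k = 3: (3·106, 3·51) = (318, 153).
Step 4: Order so x ≤ y and verify: 153² + 318² = 23409 + 101124 = 124533 = n. ✓

n = 124533 = 153² + 318² (one valid representation with x ≤ y).


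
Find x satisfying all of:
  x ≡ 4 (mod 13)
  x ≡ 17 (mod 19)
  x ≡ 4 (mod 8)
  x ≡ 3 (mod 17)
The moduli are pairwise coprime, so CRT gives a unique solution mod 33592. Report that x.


Product of moduli M = 13 · 19 · 8 · 17 = 33592.
Merge one congruence at a time:
  Start: x ≡ 4 (mod 13).
  Combine with x ≡ 17 (mod 19); new modulus lcm = 247.
    Write x = 4 + 13·t and substitute into x ≡ 17 (mod 19): 13·t ≡ 17 − 4 = 13 (mod 19).
    The inverse of 13 mod 19 is 3 (since 13·3 = 39 = 2·19 + 1), so t ≡ 3·13 = 39 ≡ 1 (mod 19).
    Then x = 4 + 13·1 = 17, valid modulo lcm(13, 19) = 247: x ≡ 17 (mod 247).
  Combine with x ≡ 4 (mod 8); new modulus lcm = 1976.
    Write x = 17 + 247·t and substitute into x ≡ 4 (mod 8): 247·t ≡ 4 − 17 = -13 (mod 8).
    Reduce coefficients mod 8: 7·t ≡ 3 (mod 8).
    The inverse of 7 mod 8 is 7 (since 7·7 = 49 = 6·8 + 1), so t ≡ 7·3 = 21 ≡ 5 (mod 8).
    Then x = 17 + 247·5 = 1252, valid modulo lcm(247, 8) = 1976: x ≡ 1252 (mod 1976).
  Combine with x ≡ 3 (mod 17); new modulus lcm = 33592.
    Write x = 1252 + 1976·t and substitute into x ≡ 3 (mod 17): 1976·t ≡ 3 − 1252 = -1249 (mod 17).
    Reduce coefficients mod 17: 4·t ≡ 9 (mod 17).
    The inverse of 4 mod 17 is 13 (since 4·13 = 52 = 3·17 + 1), so t ≡ 13·9 = 117 ≡ 15 (mod 17).
    Then x = 1252 + 1976·15 = 30892, valid modulo lcm(1976, 17) = 33592: x ≡ 30892 (mod 33592).
Verify against each original: 30892 mod 13 = 4, 30892 mod 19 = 17, 30892 mod 8 = 4, 30892 mod 17 = 3.

x ≡ 30892 (mod 33592).


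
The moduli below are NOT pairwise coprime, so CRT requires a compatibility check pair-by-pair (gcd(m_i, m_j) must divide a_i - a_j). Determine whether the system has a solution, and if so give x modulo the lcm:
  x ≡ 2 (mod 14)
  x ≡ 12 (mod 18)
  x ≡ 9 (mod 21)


Moduli 14, 18, 21 are not pairwise coprime, so CRT works modulo lcm(m_i) when all pairwise compatibility conditions hold.
Pairwise compatibility: gcd(m_i, m_j) must divide a_i - a_j for every pair.
Merge one congruence at a time:
  Start: x ≡ 2 (mod 14).
  Combine with x ≡ 12 (mod 18): gcd(14, 18) = 2; 12 - 2 = 10, which IS divisible by 2, so compatible.
    Write x = 2 + 14·t and substitute into x ≡ 12 (mod 18): 14·t ≡ 12 − 2 = 10 (mod 18).
    Divide the congruence (and modulus) by g = 2: 7·t ≡ 5 (mod 9).
    The inverse of 7 mod 9 is 4 (since 7·4 = 28 = 3·9 + 1), so t ≡ 4·5 = 20 ≡ 2 (mod 9).
    Then x = 2 + 14·2 = 30, valid modulo lcm(14, 18) = 126: x ≡ 30 (mod 126).
  Combine with x ≡ 9 (mod 21): gcd(126, 21) = 21; 9 - 30 = -21, which IS divisible by 21, so compatible.
    Write x = 30 + 126·t and substitute into x ≡ 9 (mod 21): 126·t ≡ 9 − 30 = -21 (mod 21).
    Divide the congruence (and modulus) by g = 21: 6·t ≡ -1 (mod 1).
    Modulo 1 every t works; take t = 0.
    Then x = 30 + 126·0 = 30, valid modulo lcm(126, 21) = 126: x ≡ 30 (mod 126).
Verify: 30 mod 14 = 2, 30 mod 18 = 12, 30 mod 21 = 9.

x ≡ 30 (mod 126).


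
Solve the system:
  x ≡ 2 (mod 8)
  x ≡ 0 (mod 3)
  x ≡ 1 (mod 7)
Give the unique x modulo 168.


Moduli 8, 3, 7 are pairwise coprime; by CRT there is a unique solution modulo M = 8 · 3 · 7 = 168.
Solve pairwise, accumulating the modulus:
  Start with x ≡ 2 (mod 8).
  Combine with x ≡ 0 (mod 3): since gcd(8, 3) = 1, we get a unique residue mod 24.
    Write x = 2 + 8·t and substitute into x ≡ 0 (mod 3): 8·t ≡ 0 − 2 = -2 (mod 3).
    Reduce coefficients mod 3: 2·t ≡ 1 (mod 3).
    The inverse of 2 mod 3 is 2 (since 2·2 = 4 = 1·3 + 1), so t ≡ 2·1 = 2 ≡ 2 (mod 3).
    Then x = 2 + 8·2 = 18, valid modulo lcm(8, 3) = 24: x ≡ 18 (mod 24).
  Combine with x ≡ 1 (mod 7): since gcd(24, 7) = 1, we get a unique residue mod 168.
    Write x = 18 + 24·t and substitute into x ≡ 1 (mod 7): 24·t ≡ 1 − 18 = -17 (mod 7).
    Reduce coefficients mod 7: 3·t ≡ 4 (mod 7).
    The inverse of 3 mod 7 is 5 (since 3·5 = 15 = 2·7 + 1), so t ≡ 5·4 = 20 ≡ 6 (mod 7).
    Then x = 18 + 24·6 = 162, valid modulo lcm(24, 7) = 168: x ≡ 162 (mod 168).
Verify: 162 mod 8 = 2 ✓, 162 mod 3 = 0 ✓, 162 mod 7 = 1 ✓.

x ≡ 162 (mod 168).


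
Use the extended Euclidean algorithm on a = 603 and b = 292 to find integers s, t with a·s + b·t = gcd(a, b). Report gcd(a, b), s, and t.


Euclidean algorithm on (603, 292) — divide until remainder is 0:
  603 = 2 · 292 + 19
  292 = 15 · 19 + 7
  19 = 2 · 7 + 5
  7 = 1 · 5 + 2
  5 = 2 · 2 + 1
  2 = 2 · 1 + 0
gcd(603, 292) = 1.
Track Bezout coefficients alongside the remainders: start with r₀ = 603 = a·1 + b·0 (s = 1, t = 0) and r₁ = 292 = a·0 + b·1 (s = 0, t = 1); each new remainder r_{k+1} = r_{k-1} − q_k·r_k inherits s_{k+1} = s_{k-1} − q_k·s_k, t_{k+1} = t_{k-1} − q_k·t_k, so r_k = a·s_k + b·t_k at every step:
  q = 2: r = 19, s = 1 − 2·0 = 1, t = 0 − 2·1 = -2  (check: 603·1 + 292·(-2) = 19)
  q = 15: r = 7, s = 0 − 15·1 = -15, t = 1 − 15·(-2) = 31  (check: 603·(-15) + 292·31 = 7)
  q = 2: r = 5, s = 1 − 2·(-15) = 31, t = -2 − 2·31 = -64  (check: 603·31 + 292·(-64) = 5)
  q = 1: r = 2, s = -15 − 1·31 = -46, t = 31 − 1·(-64) = 95  (check: 603·(-46) + 292·95 = 2)
  q = 2: r = 1, s = 31 − 2·(-46) = 123, t = -64 − 2·95 = -254  (check: 603·123 + 292·(-254) = 1)
The row with r = 1 (the gcd) gives the Bezout coefficients s = 123, t = -254.
Result: 603 · (123) + 292 · (-254) = 1.

gcd(603, 292) = 1; s = 123, t = -254 (check: 603·123 + 292·(-254) = 1).


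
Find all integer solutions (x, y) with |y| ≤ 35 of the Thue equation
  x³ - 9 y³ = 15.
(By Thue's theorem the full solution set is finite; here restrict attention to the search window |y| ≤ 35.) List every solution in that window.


The equation is x³ - 9y³ = 15. For fixed y, x³ = 9·y³ + 15, so a solution requires the RHS to be a perfect cube.
Strategy: iterate y from -35 to 35, compute RHS = 9·y³ + 15, and check whether it is a (positive or negative) perfect cube.
Check small values of y:
  y = 0: RHS = 15 is not a perfect cube.
  y = 1: RHS = 24 is not a perfect cube.
  y = -1: RHS = 6 is not a perfect cube.
  y = 2: RHS = 87 is not a perfect cube.
  y = -2: RHS = -57 is not a perfect cube.
  y = 3: RHS = 258 is not a perfect cube.
  y = -3: RHS = -228 is not a perfect cube.
Continuing the search up to |y| = 35 finds no solutions either.
No (x, y) in the scanned range satisfies the equation.

No integer solutions with |y| ≤ 35.


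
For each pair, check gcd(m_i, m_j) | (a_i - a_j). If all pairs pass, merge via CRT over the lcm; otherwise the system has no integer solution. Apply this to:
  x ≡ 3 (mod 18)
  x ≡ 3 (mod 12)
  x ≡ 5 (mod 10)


Moduli 18, 12, 10 are not pairwise coprime, so CRT works modulo lcm(m_i) when all pairwise compatibility conditions hold.
Pairwise compatibility: gcd(m_i, m_j) must divide a_i - a_j for every pair.
Merge one congruence at a time:
  Start: x ≡ 3 (mod 18).
  Combine with x ≡ 3 (mod 12): gcd(18, 12) = 6; 3 - 3 = 0, which IS divisible by 6, so compatible.
    Write x = 3 + 18·t and substitute into x ≡ 3 (mod 12): 18·t ≡ 3 − 3 = 0 (mod 12).
    Divide the congruence (and modulus) by g = 6: 3·t ≡ 0 (mod 2).
    Reduce coefficients mod 2: 1·t ≡ 0 (mod 2).
    So t ≡ 0 (mod 2).
    Then x = 3 + 18·0 = 3, valid modulo lcm(18, 12) = 36: x ≡ 3 (mod 36).
  Combine with x ≡ 5 (mod 10): gcd(36, 10) = 2; 5 - 3 = 2, which IS divisible by 2, so compatible.
    Write x = 3 + 36·t and substitute into x ≡ 5 (mod 10): 36·t ≡ 5 − 3 = 2 (mod 10).
    Divide the congruence (and modulus) by g = 2: 18·t ≡ 1 (mod 5).
    Reduce coefficients mod 5: 3·t ≡ 1 (mod 5).
    The inverse of 3 mod 5 is 2 (since 3·2 = 6 = 1·5 + 1), so t ≡ 2·1 = 2 ≡ 2 (mod 5).
    Then x = 3 + 36·2 = 75, valid modulo lcm(36, 10) = 180: x ≡ 75 (mod 180).
Verify: 75 mod 18 = 3, 75 mod 12 = 3, 75 mod 10 = 5.

x ≡ 75 (mod 180).


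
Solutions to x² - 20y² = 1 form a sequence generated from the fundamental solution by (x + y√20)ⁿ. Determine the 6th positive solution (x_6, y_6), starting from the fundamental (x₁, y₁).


Step 1: Find the fundamental solution (x₁, y₁) of x² - 20y² = 1.
  Expand √20 as a continued fraction. a₀ = ⌊√20⌋ = 4; iterate m_{k+1} = d_k·a_k − m_k, d_{k+1} = (20 − m_{k+1}²)/d_k, a_{k+1} = ⌊(a₀ + m_{k+1})/d_{k+1}⌋ (starting m₀ = 0, d₀ = 1), with convergents p_k = a_k·p_{k-1} + p_{k-2}, q_k = a_k·q_{k-1} + q_{k-2} (p₋₁ = 1, q₋₁ = 0):
  k = 0: a₀ = 4; p₀/q₀ = 4/1; p₀² − 20·q₀² = 16 − 20 = -4.
  k = 1: m = 4, d = 4, a = ⌊(4 + 4)/4⌋ = 2; p/q = (2·4 + 1)/(2·1 + 0) = 9/2; p² − 20·q² = 81 − 80 = 1.
  The first convergent with p² − 20·q² = 1 gives the fundamental solution (x₁, y₁) = (9, 2).
Step 2: Apply the recurrence (x_{n+1}, y_{n+1}) = (x₁x_n + 20y₁y_n, x₁y_n + y₁x_n) repeatedly.
  From (x_1, y_1) = (9, 2): x_2 = 9·9 + 20·2·2 = 161; y_2 = 9·2 + 2·9 = 36.
  From (x_2, y_2) = (161, 36): x_3 = 9·161 + 20·2·36 = 2889; y_3 = 9·36 + 2·161 = 646.
  From (x_3, y_3) = (2889, 646): x_4 = 9·2889 + 20·2·646 = 51841; y_4 = 9·646 + 2·2889 = 11592.
  From (x_4, y_4) = (51841, 11592): x_5 = 9·51841 + 20·2·11592 = 930249; y_5 = 9·11592 + 2·51841 = 208010.
  From (x_5, y_5) = (930249, 208010): x_6 = 9·930249 + 20·2·208010 = 16692641; y_6 = 9·208010 + 2·930249 = 3732588.
Step 3: Verify x_6² - 20·y_6² = 278644263554881 - 278644263554880 = 1 (should be 1). ✓

(x_1, y_1) = (9, 2); (x_6, y_6) = (16692641, 3732588).


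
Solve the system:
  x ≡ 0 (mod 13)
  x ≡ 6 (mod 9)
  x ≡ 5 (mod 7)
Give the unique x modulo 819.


Moduli 13, 9, 7 are pairwise coprime; by CRT there is a unique solution modulo M = 13 · 9 · 7 = 819.
Solve pairwise, accumulating the modulus:
  Start with x ≡ 0 (mod 13).
  Combine with x ≡ 6 (mod 9): since gcd(13, 9) = 1, we get a unique residue mod 117.
    Write x = 0 + 13·t and substitute into x ≡ 6 (mod 9): 13·t ≡ 6 − 0 = 6 (mod 9).
    Reduce coefficients mod 9: 4·t ≡ 6 (mod 9).
    The inverse of 4 mod 9 is 7 (since 4·7 = 28 = 3·9 + 1), so t ≡ 7·6 = 42 ≡ 6 (mod 9).
    Then x = 0 + 13·6 = 78, valid modulo lcm(13, 9) = 117: x ≡ 78 (mod 117).
  Combine with x ≡ 5 (mod 7): since gcd(117, 7) = 1, we get a unique residue mod 819.
    Write x = 78 + 117·t and substitute into x ≡ 5 (mod 7): 117·t ≡ 5 − 78 = -73 (mod 7).
    Reduce coefficients mod 7: 5·t ≡ 4 (mod 7).
    The inverse of 5 mod 7 is 3 (since 5·3 = 15 = 2·7 + 1), so t ≡ 3·4 = 12 ≡ 5 (mod 7).
    Then x = 78 + 117·5 = 663, valid modulo lcm(117, 7) = 819: x ≡ 663 (mod 819).
Verify: 663 mod 13 = 0 ✓, 663 mod 9 = 6 ✓, 663 mod 7 = 5 ✓.

x ≡ 663 (mod 819).
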